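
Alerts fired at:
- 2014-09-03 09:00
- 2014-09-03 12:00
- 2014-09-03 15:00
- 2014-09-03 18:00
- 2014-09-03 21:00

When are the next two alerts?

Spacing: 3, 3, 3, 3 h — constant 3 h.
2014-09-03 21:00 + 3 h = 2014-09-04 00:00.
2014-09-04 00:00 + 3 h = 2014-09-04 03:00.

2014-09-04 00:00, 2014-09-04 03:00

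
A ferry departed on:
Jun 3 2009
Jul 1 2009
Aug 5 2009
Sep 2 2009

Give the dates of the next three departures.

All dates are Wednesdays, 28, 35, 28 days apart.
Specifically, the 1st Wednesday of each month.
October 2009 — 1st Wednesday is Oct 7 2009.
1st Wednesday of November 2009: Nov 4 2009.
December 2009 — 1st Wednesday is Dec 2 2009.

Oct 7 2009, Nov 4 2009, Dec 2 2009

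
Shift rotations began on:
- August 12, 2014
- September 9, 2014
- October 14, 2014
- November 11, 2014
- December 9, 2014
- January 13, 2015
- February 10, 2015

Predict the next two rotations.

March 10, 2015; April 14, 2015

These are Tuesdays at 28- or 35-day spacing (28, 35, 28, 28, 35, 28).
The pattern: 2nd Tuesday of the month.
2nd Tuesday of March 2015: March 10, 2015.
April 2015 — 2nd Tuesday is April 14, 2015.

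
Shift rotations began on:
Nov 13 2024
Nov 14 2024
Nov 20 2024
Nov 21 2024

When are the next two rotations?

Gaps: 1, 6, 1 days — not constant, but cyclic with period 2.
The events fall on every Wednesday and Thursday.
The following Wednesday is Nov 27 2024.
Next Thursday: Nov 28 2024.

Nov 27 2024, Nov 28 2024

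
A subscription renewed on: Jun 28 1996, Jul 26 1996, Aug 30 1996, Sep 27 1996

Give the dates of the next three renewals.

These are Fridays with 28, 35, 28-day gaps.
Each is the final Friday of its month — Aug 30 1996 is past the 28th, so '4th Friday' doesn't fit.
October 1996 ends with Friday Oct 25 1996.
November 1996 ends with Friday Nov 29 1996.
December 1996 ends with Friday Dec 27 1996.

Oct 25 1996, Nov 29 1996, Dec 27 1996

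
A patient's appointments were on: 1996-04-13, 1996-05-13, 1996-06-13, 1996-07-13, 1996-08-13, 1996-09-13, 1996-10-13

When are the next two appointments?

Each date is the 13th; the gaps (30, 31, 30, 31, 31, 30) track the month lengths.
The rule is the 13th of each month.
November 1996: 1996-11-13.
Next: December 1996 → 1996-12-13.

1996-11-13, 1996-12-13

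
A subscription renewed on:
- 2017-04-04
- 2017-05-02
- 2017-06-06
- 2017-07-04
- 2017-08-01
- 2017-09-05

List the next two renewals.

These are Tuesdays at 28- or 35-day spacing (28, 35, 28, 28, 35).
The pattern: 1st Tuesday of the month.
1st Tuesday of October 2017: 2017-10-03.
1st Tuesday of November 2017: 2017-11-07.

2017-10-03, 2017-11-07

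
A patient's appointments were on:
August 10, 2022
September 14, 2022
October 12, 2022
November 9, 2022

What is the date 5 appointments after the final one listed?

April 12, 2023

All dates are Wednesdays, 35, 28, 28 days apart.
Specifically, the 2nd Wednesday of each month.
December 2022 — 2nd Wednesday is December 14, 2022.
January 2023 — 2nd Wednesday is January 11, 2023.
February 2023 — 2nd Wednesday is February 8, 2023.
March 2023 — 2nd Wednesday is March 8, 2023.
April 2023 — 2nd Wednesday is April 12, 2023.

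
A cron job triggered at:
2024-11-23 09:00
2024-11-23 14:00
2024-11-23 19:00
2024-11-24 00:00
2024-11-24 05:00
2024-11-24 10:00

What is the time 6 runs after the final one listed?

The interval is a steady 5 hours (5, 5, 5, 5, 5).
2024-11-24 10:00 + 5 h = 2024-11-24 15:00.
2024-11-24 15:00 + 5 h = 2024-11-24 20:00.
2024-11-24 20:00 + 5 h = 2024-11-25 01:00.
2024-11-25 01:00 + 5 h = 2024-11-25 06:00.
2024-11-25 06:00 + 5 h = 2024-11-25 11:00.
2024-11-25 11:00 + 5 h = 2024-11-25 16:00.

2024-11-25 16:00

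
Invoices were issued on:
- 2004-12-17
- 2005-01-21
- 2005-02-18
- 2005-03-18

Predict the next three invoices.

2005-04-15, 2005-05-20, 2005-06-17

Gaps: 35, 28, 28 days — a mix of 28 and 35. Every date is a Friday.
Each is the 3rd Friday of its month.
3rd Friday of April 2005: 2005-04-15.
3rd Friday of May 2005: 2005-05-20.
3rd Friday of June 2005: 2005-06-17.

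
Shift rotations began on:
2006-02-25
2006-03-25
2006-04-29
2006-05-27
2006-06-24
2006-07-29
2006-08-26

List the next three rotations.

2006-09-30, 2006-10-28, 2006-11-25

Every date is a Saturday; gaps 28, 35, 28, 28, 35, 28 days.
Each is the last Saturday of its month (at least one falls on the 29th or later, ruling out '4th Saturday').
Last Saturday of September 2006: 2006-09-30.
October 2006 ends with Saturday 2006-10-28.
Last Saturday of November 2006: 2006-11-25.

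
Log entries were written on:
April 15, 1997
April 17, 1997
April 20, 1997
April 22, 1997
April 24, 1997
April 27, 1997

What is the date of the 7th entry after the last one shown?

Every event lands on a Tuesday or Thursday or Sunday (gaps cycle 2, 3, 2, 2, 3).
So the schedule is: every Tuesday, Thursday and Sunday.
Next Tuesday: April 29, 1997.
The following Thursday is May 1, 1997.
Next Sunday: May 4, 1997.
Next Tuesday: May 6, 1997.
Next Thursday: May 8, 1997.
Next Sunday: May 11, 1997.
The following Tuesday is May 13, 1997.

May 13, 1997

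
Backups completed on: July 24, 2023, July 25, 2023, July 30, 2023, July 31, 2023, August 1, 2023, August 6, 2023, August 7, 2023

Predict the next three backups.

The gap pattern 1, 5, 1, 1, 5, 1 repeats every 3 events.
These are the Mondays, Tuesdays and Sundays of each week.
Next Tuesday: August 8, 2023.
Next Sunday: August 13, 2023.
The following Monday is August 14, 2023.

August 8, 2023; August 13, 2023; August 14, 2023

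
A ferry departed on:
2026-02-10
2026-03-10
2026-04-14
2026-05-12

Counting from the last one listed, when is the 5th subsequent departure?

Gaps: 28, 35, 28 days — a mix of 28 and 35. Every date is a Tuesday.
Each is the 2nd Tuesday of its month.
2nd Tuesday of June 2026: 2026-06-09.
2nd Tuesday of July 2026: 2026-07-14.
2nd Tuesday of August 2026: 2026-08-11.
September 2026 — 2nd Tuesday is 2026-09-08.
October 2026 — 2nd Tuesday is 2026-10-13.

2026-10-13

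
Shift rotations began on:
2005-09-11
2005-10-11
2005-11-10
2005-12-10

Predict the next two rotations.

2006-01-09, 2006-02-08

The spacing is 30, 30, 30 days — always 30 days.
2005-12-10 + 30 days = 2006-01-09.
2006-01-09 + 30 days = 2006-02-08.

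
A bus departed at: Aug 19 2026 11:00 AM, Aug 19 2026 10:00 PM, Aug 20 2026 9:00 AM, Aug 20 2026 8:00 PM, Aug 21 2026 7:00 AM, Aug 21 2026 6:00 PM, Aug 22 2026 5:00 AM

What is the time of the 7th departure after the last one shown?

Spacing: 11, 11, 11, 11, 11, 11 h — constant 11 h.
Aug 22 2026 5:00 AM + 11 h = Aug 22 2026 4:00 PM.
Aug 22 2026 4:00 PM + 11 h = Aug 23 2026 3:00 AM.
Aug 23 2026 3:00 AM + 11 h = Aug 23 2026 2:00 PM.
Aug 23 2026 2:00 PM + 11 h = Aug 24 2026 1:00 AM.
Aug 24 2026 1:00 AM + 11 h = Aug 24 2026 12:00 PM.
Aug 24 2026 12:00 PM + 11 h = Aug 24 2026 11:00 PM.
Aug 24 2026 11:00 PM + 11 h = Aug 25 2026 10:00 AM.

Aug 25 2026 10:00 AM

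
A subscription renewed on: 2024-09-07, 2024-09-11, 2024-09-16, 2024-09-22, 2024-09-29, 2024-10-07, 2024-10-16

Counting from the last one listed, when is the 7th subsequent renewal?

2025-01-15

Intervals are 4, 5, 6, 7, 8, 9 days — an arithmetic progression with common difference 1.
Next gap: 10 days. 2024-10-16 + 10 days = 2024-10-26.
Next gap: 11 days. 2024-10-26 + 11 days = 2024-11-06.
Next gap: 12 days. 2024-11-06 + 12 days = 2024-11-18.
Next gap: 13 days. 2024-11-18 + 13 days = 2024-12-01.
Next gap: 14 days. 2024-12-01 + 14 days = 2024-12-15.
Next gap: 15 days. 2024-12-15 + 15 days = 2024-12-30.
Next gap: 16 days. 2024-12-30 + 16 days = 2025-01-15.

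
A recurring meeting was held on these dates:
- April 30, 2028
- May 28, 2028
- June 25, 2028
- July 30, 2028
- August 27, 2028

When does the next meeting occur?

September 24, 2028

These are Sundays with 28, 28, 35, 28-day gaps.
Each is the final Sunday of its month — April 30, 2028 is past the 28th, so '4th Sunday' doesn't fit.
Last Sunday of September 2028: September 24, 2028.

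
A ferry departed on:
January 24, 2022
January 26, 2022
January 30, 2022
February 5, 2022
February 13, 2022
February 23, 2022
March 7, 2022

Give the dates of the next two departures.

Intervals are 2, 4, 6, 8, 10, 12 days — an arithmetic progression with common difference 2.
Next gap: 14 days. March 7, 2022 + 14 days = March 21, 2022.
Next gap: 16 days. March 21, 2022 + 16 days = April 6, 2022.

March 21, 2022; April 6, 2022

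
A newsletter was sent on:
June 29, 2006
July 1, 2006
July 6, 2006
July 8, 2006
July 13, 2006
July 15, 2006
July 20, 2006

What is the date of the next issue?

The gap pattern 2, 5, 2, 5, 2, 5 repeats every 2 events.
These are the Thursdays and Saturdays of each week.
Next Saturday: July 22, 2006.

July 22, 2006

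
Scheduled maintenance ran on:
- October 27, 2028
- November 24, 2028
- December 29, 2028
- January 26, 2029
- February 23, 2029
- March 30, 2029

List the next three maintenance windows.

April 27, 2029; May 25, 2029; June 29, 2029

All Fridays; the gaps (28, 35, 28, 28, 35) vary with month length.
This is the last Friday of each month.
Last Friday of April 2029: April 27, 2029.
May 2029 ends with Friday May 25, 2029.
Last Friday of June 2029: June 29, 2029.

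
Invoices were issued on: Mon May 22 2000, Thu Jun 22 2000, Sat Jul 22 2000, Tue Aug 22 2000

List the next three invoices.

Fri Sep 22 2000, Sun Oct 22 2000, Wed Nov 22 2000

Gaps: 31, 30, 31 days — not constant. Every event is on the 22nd of the month.
Pattern: the 22nd of each month.
Next: September 2000 → Fri Sep 22 2000.
Next: October 2000 → Sun Oct 22 2000.
November 2000: Wed Nov 22 2000.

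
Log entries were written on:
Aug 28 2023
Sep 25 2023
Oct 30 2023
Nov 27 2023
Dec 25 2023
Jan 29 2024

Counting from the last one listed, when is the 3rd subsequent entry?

All Mondays; the gaps (28, 35, 28, 28, 35) vary with month length.
This is the last Monday of each month.
February 2024 ends with Monday Feb 26 2024.
March 2024 ends with Monday Mar 25 2024.
Last Monday of April 2024: Apr 29 2024.

Apr 29 2024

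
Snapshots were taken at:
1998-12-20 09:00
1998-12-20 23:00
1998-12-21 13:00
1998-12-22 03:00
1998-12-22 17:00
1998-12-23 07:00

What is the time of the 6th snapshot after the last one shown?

1998-12-26 19:00

Spacing: 14, 14, 14, 14, 14 h — constant 14 h.
1998-12-23 07:00 + 14 h = 1998-12-23 21:00.
1998-12-23 21:00 + 14 h = 1998-12-24 11:00.
1998-12-24 11:00 + 14 h = 1998-12-25 01:00.
1998-12-25 01:00 + 14 h = 1998-12-25 15:00.
1998-12-25 15:00 + 14 h = 1998-12-26 05:00.
1998-12-26 05:00 + 14 h = 1998-12-26 19:00.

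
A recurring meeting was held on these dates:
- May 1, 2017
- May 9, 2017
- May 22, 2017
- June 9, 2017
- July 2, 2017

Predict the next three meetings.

The spacing grows by 5 each time: 8, 13, 18, 23 days.
Next gap: 28 days. July 2, 2017 + 28 days = July 30, 2017.
Next gap: 33 days. July 30, 2017 + 33 days = September 1, 2017.
Next gap: 38 days. September 1, 2017 + 38 days = October 9, 2017.

July 30, 2017; September 1, 2017; October 9, 2017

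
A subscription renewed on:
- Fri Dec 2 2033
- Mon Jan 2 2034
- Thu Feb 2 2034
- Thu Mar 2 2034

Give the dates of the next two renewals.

The day-of-month is always 2 (31, 31, 28 days between events).
So this recurs on the 2nd of each month.
Next: April 2034 → Sun Apr 2 2034.
May 2034: Tue May 2 2034.

Sun Apr 2 2034, Tue May 2 2034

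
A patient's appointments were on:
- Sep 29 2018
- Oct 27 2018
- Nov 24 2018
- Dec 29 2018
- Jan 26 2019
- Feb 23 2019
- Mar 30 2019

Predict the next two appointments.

These are Saturdays with 28, 28, 35, 28, 28, 35-day gaps.
Each is the final Saturday of its month — Sep 29 2018 is past the 28th, so '4th Saturday' doesn't fit.
Last Saturday of April 2019: Apr 27 2019.
Last Saturday of May 2019: May 25 2019.

Apr 27 2019, May 25 2019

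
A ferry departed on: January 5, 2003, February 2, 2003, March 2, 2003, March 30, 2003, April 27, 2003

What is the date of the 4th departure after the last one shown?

August 17, 2003

Gaps between consecutive events: 28, 28, 28, 28 days — a constant 28-day interval.
April 27, 2003 + 28 days = May 25, 2003.
May 25, 2003 + 28 days = June 22, 2003.
June 22, 2003 + 28 days = July 20, 2003.
July 20, 2003 + 28 days = August 17, 2003.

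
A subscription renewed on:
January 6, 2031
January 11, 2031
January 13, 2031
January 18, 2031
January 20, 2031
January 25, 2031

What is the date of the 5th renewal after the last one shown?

February 10, 2031

Gaps: 5, 2, 5, 2, 5 days — not constant, but cyclic with period 2.
The events fall on every Monday and Saturday.
The following Monday is January 27, 2031.
Next Saturday: February 1, 2031.
Next Monday: February 3, 2031.
Next Saturday: February 8, 2031.
The following Monday is February 10, 2031.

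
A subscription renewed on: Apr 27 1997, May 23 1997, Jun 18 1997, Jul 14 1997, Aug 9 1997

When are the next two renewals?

Sep 4 1997, Sep 30 1997

The spacing is 26, 26, 26, 26 days — always 26 days.
Aug 9 1997 + 26 days = Sep 4 1997.
Sep 4 1997 + 26 days = Sep 30 1997.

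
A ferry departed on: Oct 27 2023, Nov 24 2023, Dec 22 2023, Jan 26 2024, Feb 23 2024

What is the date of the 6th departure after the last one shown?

Aug 23 2024

These are Fridays at 28- or 35-day spacing (28, 28, 35, 28).
The pattern: 4th Friday of the month.
4th Friday of March 2024: Mar 22 2024.
April 2024 — 4th Friday is Apr 26 2024.
4th Friday of May 2024: May 24 2024.
June 2024 — 4th Friday is Jun 28 2024.
4th Friday of July 2024: Jul 26 2024.
August 2024 — 4th Friday is Aug 23 2024.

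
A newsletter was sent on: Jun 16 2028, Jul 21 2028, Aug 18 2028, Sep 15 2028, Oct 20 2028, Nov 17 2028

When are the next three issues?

Dec 15 2028, Jan 19 2029, Feb 16 2029

These are Fridays at 28- or 35-day spacing (35, 28, 28, 35, 28).
The pattern: 3rd Friday of the month.
3rd Friday of December 2028: Dec 15 2028.
3rd Friday of January 2029: Jan 19 2029.
February 2029 — 3rd Friday is Feb 16 2029.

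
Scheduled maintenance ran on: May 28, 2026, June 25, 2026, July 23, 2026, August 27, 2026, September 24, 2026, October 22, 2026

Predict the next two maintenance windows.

All dates are Thursdays, 28, 28, 35, 28, 28 days apart.
Specifically, the 4th Thursday of each month.
4th Thursday of November 2026: November 26, 2026.
December 2026 — 4th Thursday is December 24, 2026.

November 26, 2026; December 24, 2026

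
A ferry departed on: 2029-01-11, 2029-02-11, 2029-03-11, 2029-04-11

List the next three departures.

2029-05-11, 2029-06-11, 2029-07-11

Gaps: 31, 28, 31 days — not constant. Every event is on the 11th of the month.
Pattern: the 11th of each month.
Next: May 2029 → 2029-05-11.
Next: June 2029 → 2029-06-11.
July 2029: 2029-07-11.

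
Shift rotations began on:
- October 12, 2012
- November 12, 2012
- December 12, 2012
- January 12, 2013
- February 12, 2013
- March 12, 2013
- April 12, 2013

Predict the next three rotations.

The day-of-month is always 12 (31, 30, 31, 31, 28, 31 days between events).
So this recurs on the 12th of each month.
Next: May 2013 → May 12, 2013.
June 2013: June 12, 2013.
Next: July 2013 → July 12, 2013.

May 12, 2013; June 12, 2013; July 12, 2013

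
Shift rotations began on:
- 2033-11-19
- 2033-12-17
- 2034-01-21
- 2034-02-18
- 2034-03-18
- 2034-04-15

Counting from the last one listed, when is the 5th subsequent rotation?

2034-09-16

These are Saturdays at 28- or 35-day spacing (28, 35, 28, 28, 28).
The pattern: 3rd Saturday of the month.
May 2034 — 3rd Saturday is 2034-05-20.
June 2034 — 3rd Saturday is 2034-06-17.
3rd Saturday of July 2034: 2034-07-15.
August 2034 — 3rd Saturday is 2034-08-19.
September 2034 — 3rd Saturday is 2034-09-16.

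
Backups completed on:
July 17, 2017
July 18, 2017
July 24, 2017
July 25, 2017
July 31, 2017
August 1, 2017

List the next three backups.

August 7, 2017; August 8, 2017; August 14, 2017

Every event lands on a Monday or Tuesday (gaps cycle 1, 6, 1, 6, 1).
So the schedule is: every Monday and Tuesday.
Next Monday: August 7, 2017.
Next Tuesday: August 8, 2017.
The following Monday is August 14, 2017.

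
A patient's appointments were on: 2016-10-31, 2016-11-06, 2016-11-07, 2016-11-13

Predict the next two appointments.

2016-11-14, 2016-11-20

Gaps: 6, 1, 6 days — not constant, but cyclic with period 2.
The events fall on every Monday and Sunday.
Next Monday: 2016-11-14.
Next Sunday: 2016-11-20.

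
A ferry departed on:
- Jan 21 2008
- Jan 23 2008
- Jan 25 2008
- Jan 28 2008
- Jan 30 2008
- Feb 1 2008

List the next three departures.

Gaps: 2, 2, 3, 2, 2 days — not constant, but cyclic with period 3.
The events fall on every Monday, Wednesday and Friday.
Next Monday: Feb 4 2008.
The following Wednesday is Feb 6 2008.
The following Friday is Feb 8 2008.

Feb 4 2008, Feb 6 2008, Feb 8 2008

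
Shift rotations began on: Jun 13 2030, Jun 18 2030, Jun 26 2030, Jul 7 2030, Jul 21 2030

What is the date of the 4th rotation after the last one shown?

Oct 15 2030

The spacing grows by 3 each time: 5, 8, 11, 14 days.
Next gap: 17 days. Jul 21 2030 + 17 days = Aug 7 2030.
Next gap: 20 days. Aug 7 2030 + 20 days = Aug 27 2030.
Next gap: 23 days. Aug 27 2030 + 23 days = Sep 19 2030.
Next gap: 26 days. Sep 19 2030 + 26 days = Oct 15 2030.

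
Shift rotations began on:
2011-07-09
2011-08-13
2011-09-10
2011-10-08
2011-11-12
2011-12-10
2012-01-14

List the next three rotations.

2012-02-11, 2012-03-10, 2012-04-14

All dates are Saturdays, 35, 28, 28, 35, 28, 35 days apart.
Specifically, the 2nd Saturday of each month.
February 2012 — 2nd Saturday is 2012-02-11.
2nd Saturday of March 2012: 2012-03-10.
2nd Saturday of April 2012: 2012-04-14.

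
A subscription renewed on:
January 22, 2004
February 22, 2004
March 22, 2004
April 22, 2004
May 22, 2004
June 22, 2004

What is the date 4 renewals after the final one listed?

October 22, 2004

The day-of-month is always 22 (31, 29, 31, 30, 31 days between events).
So this recurs on the 22nd of each month.
July 2004: July 22, 2004.
August 2004: August 22, 2004.
Next: September 2004 → September 22, 2004.
Next: October 2004 → October 22, 2004.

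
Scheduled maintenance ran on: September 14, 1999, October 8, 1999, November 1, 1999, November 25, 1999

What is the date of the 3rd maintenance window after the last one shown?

Gaps between consecutive events: 24, 24, 24 days — a constant 24-day interval.
November 25, 1999 + 24 days = December 19, 1999.
December 19, 1999 + 24 days = January 12, 2000.
January 12, 2000 + 24 days = February 5, 2000.

February 5, 2000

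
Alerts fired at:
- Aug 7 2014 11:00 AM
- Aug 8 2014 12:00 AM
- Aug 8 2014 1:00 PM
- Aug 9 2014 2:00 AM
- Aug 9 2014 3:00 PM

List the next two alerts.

Aug 10 2014 4:00 AM, Aug 10 2014 5:00 PM

Spacing: 13, 13, 13, 13 h — constant 13 h.
Aug 9 2014 3:00 PM + 13 h = Aug 10 2014 4:00 AM.
Aug 10 2014 4:00 AM + 13 h = Aug 10 2014 5:00 PM.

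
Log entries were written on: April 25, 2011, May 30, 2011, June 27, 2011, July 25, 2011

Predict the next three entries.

These are Mondays with 35, 28, 28-day gaps.
Each is the final Monday of its month — May 30, 2011 is past the 28th, so '4th Monday' doesn't fit.
Last Monday of August 2011: August 29, 2011.
Last Monday of September 2011: September 26, 2011.
October 2011 ends with Monday October 31, 2011.

August 29, 2011; September 26, 2011; October 31, 2011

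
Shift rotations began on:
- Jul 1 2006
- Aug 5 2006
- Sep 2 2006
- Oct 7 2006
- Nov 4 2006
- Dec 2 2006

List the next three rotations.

Gaps: 35, 28, 35, 28, 28 days — a mix of 28 and 35. Every date is a Saturday.
Each is the 1st Saturday of its month.
January 2007 — 1st Saturday is Jan 6 2007.
1st Saturday of February 2007: Feb 3 2007.
1st Saturday of March 2007: Mar 3 2007.

Jan 6 2007, Feb 3 2007, Mar 3 2007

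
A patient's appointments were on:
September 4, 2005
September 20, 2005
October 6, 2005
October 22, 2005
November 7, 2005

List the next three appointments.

November 23, 2005; December 9, 2005; December 25, 2005

Gaps between consecutive events: 16, 16, 16, 16 days — a constant 16-day interval.
November 7, 2005 + 16 days = November 23, 2005.
November 23, 2005 + 16 days = December 9, 2005.
December 9, 2005 + 16 days = December 25, 2005.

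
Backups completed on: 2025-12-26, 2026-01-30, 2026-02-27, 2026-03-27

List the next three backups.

All Fridays; the gaps (35, 28, 28) vary with month length.
This is the last Friday of each month.
April 2026 ends with Friday 2026-04-24.
Last Friday of May 2026: 2026-05-29.
June 2026 ends with Friday 2026-06-26.

2026-04-24, 2026-05-29, 2026-06-26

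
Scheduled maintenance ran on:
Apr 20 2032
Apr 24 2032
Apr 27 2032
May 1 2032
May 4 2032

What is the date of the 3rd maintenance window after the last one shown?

May 15 2032

The gap pattern 4, 3, 4, 3 repeats every 2 events.
These are the Tuesdays and Saturdays of each week.
Next Saturday: May 8 2032.
Next Tuesday: May 11 2032.
The following Saturday is May 15 2032.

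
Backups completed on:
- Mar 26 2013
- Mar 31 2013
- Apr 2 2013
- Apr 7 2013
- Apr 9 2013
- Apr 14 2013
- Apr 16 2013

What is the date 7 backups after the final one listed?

Every event lands on a Tuesday or Sunday (gaps cycle 5, 2, 5, 2, 5, 2).
So the schedule is: every Tuesday and Sunday.
Next Sunday: Apr 21 2013.
Next Tuesday: Apr 23 2013.
Next Sunday: Apr 28 2013.
Next Tuesday: Apr 30 2013.
Next Sunday: May 5 2013.
Next Tuesday: May 7 2013.
The following Sunday is May 12 2013.

May 12 2013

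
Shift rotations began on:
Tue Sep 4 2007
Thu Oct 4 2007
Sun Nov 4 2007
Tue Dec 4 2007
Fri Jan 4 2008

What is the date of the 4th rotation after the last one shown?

Sun May 4 2008

Gaps: 30, 31, 30, 31 days — not constant. Every event is on the 4th of the month.
Pattern: the 4th of each month.
Next: February 2008 → Mon Feb 4 2008.
March 2008: Tue Mar 4 2008.
Next: April 2008 → Fri Apr 4 2008.
Next: May 2008 → Sun May 4 2008.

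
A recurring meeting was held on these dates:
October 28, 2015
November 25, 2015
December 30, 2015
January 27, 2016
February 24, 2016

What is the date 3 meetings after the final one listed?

May 25, 2016

All Wednesdays; the gaps (28, 35, 28, 28) vary with month length.
This is the last Wednesday of each month.
Last Wednesday of March 2016: March 30, 2016.
Last Wednesday of April 2016: April 27, 2016.
Last Wednesday of May 2016: May 25, 2016.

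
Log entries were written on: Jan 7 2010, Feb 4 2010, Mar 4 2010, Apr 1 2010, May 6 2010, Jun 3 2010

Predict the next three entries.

Gaps: 28, 28, 28, 35, 28 days — a mix of 28 and 35. Every date is a Thursday.
Each is the 1st Thursday of its month.
1st Thursday of July 2010: Jul 1 2010.
1st Thursday of August 2010: Aug 5 2010.
September 2010 — 1st Thursday is Sep 2 2010.

Jul 1 2010, Aug 5 2010, Sep 2 2010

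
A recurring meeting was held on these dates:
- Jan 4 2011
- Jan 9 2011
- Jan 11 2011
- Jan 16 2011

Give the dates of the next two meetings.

Gaps: 5, 2, 5 days — not constant, but cyclic with period 2.
The events fall on every Tuesday and Sunday.
Next Tuesday: Jan 18 2011.
The following Sunday is Jan 23 2011.

Jan 18 2011, Jan 23 2011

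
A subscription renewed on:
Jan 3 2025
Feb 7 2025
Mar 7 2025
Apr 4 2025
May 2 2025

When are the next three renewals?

All dates are Fridays, 35, 28, 28, 28 days apart.
Specifically, the 1st Friday of each month.
June 2025 — 1st Friday is Jun 6 2025.
July 2025 — 1st Friday is Jul 4 2025.
August 2025 — 1st Friday is Aug 1 2025.

Jun 6 2025, Jul 4 2025, Aug 1 2025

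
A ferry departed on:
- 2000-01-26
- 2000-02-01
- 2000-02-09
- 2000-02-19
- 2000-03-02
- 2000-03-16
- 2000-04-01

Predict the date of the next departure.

2000-04-19

Intervals are 6, 8, 10, 12, 14, 16 days — an arithmetic progression with common difference 2.
Next gap: 18 days. 2000-04-01 + 18 days = 2000-04-19.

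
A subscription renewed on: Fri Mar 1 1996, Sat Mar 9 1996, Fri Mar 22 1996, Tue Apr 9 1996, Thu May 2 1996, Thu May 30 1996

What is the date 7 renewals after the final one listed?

Thu May 1 1997

Intervals are 8, 13, 18, 23, 28 days — an arithmetic progression with common difference 5.
Next gap: 33 days. Thu May 30 1996 + 33 days = Tue Jul 2 1996.
Next gap: 38 days. Tue Jul 2 1996 + 38 days = Fri Aug 9 1996.
Next gap: 43 days. Fri Aug 9 1996 + 43 days = Sat Sep 21 1996.
Next gap: 48 days. Sat Sep 21 1996 + 48 days = Fri Nov 8 1996.
Next gap: 53 days. Fri Nov 8 1996 + 53 days = Tue Dec 31 1996.
Next gap: 58 days. Tue Dec 31 1996 + 58 days = Thu Feb 27 1997.
Next gap: 63 days. Thu Feb 27 1997 + 63 days = Thu May 1 1997.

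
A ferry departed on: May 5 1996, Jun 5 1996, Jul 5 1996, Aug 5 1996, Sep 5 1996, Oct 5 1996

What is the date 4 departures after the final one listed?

Feb 5 1997

Each date is the 5th; the gaps (31, 30, 31, 31, 30) track the month lengths.
The rule is the 5th of each month.
November 1996: Nov 5 1996.
December 1996: Dec 5 1996.
Next: January 1997 → Jan 5 1997.
Next: February 1997 → Feb 5 1997.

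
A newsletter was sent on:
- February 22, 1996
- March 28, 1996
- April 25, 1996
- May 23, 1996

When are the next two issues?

June 27, 1996; July 25, 1996

Gaps: 35, 28, 28 days — a mix of 28 and 35. Every date is a Thursday.
Each is the 4th Thursday of its month.
4th Thursday of June 1996: June 27, 1996.
July 1996 — 4th Thursday is July 25, 1996.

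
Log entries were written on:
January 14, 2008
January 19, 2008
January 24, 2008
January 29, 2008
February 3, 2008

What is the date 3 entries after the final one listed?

February 18, 2008

The spacing is 5, 5, 5, 5 days — always 5 days.
February 3, 2008 + 5 days = February 8, 2008.
February 8, 2008 + 5 days = February 13, 2008.
February 13, 2008 + 5 days = February 18, 2008.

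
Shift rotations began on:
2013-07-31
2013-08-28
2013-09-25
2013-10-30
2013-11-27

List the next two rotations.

All Wednesdays; the gaps (28, 28, 35, 28) vary with month length.
This is the last Wednesday of each month.
Last Wednesday of December 2013: 2013-12-25.
Last Wednesday of January 2014: 2014-01-29.

2013-12-25, 2014-01-29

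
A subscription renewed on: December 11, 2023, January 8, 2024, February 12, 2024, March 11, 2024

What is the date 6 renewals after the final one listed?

September 9, 2024

These are Mondays at 28- or 35-day spacing (28, 35, 28).
The pattern: 2nd Monday of the month.
2nd Monday of April 2024: April 8, 2024.
2nd Monday of May 2024: May 13, 2024.
2nd Monday of June 2024: June 10, 2024.
2nd Monday of July 2024: July 8, 2024.
August 2024 — 2nd Monday is August 12, 2024.
2nd Monday of September 2024: September 9, 2024.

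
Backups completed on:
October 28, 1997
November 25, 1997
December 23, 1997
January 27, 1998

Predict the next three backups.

February 24, 1998; March 24, 1998; April 28, 1998

These are Tuesdays at 28- or 35-day spacing (28, 28, 35).
The pattern: 4th Tuesday of the month.
4th Tuesday of February 1998: February 24, 1998.
March 1998 — 4th Tuesday is March 24, 1998.
April 1998 — 4th Tuesday is April 28, 1998.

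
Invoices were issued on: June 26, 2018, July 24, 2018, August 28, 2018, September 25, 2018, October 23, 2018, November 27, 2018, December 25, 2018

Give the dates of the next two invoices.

These are Tuesdays at 28- or 35-day spacing (28, 35, 28, 28, 35, 28).
The pattern: 4th Tuesday of the month.
January 2019 — 4th Tuesday is January 22, 2019.
4th Tuesday of February 2019: February 26, 2019.

January 22, 2019; February 26, 2019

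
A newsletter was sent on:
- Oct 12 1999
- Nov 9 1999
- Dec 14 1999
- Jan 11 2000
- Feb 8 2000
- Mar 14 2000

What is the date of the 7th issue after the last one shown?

Oct 10 2000

Gaps: 28, 35, 28, 28, 35 days — a mix of 28 and 35. Every date is a Tuesday.
Each is the 2nd Tuesday of its month.
2nd Tuesday of April 2000: Apr 11 2000.
May 2000 — 2nd Tuesday is May 9 2000.
2nd Tuesday of June 2000: Jun 13 2000.
July 2000 — 2nd Tuesday is Jul 11 2000.
2nd Tuesday of August 2000: Aug 8 2000.
September 2000 — 2nd Tuesday is Sep 12 2000.
October 2000 — 2nd Tuesday is Oct 10 2000.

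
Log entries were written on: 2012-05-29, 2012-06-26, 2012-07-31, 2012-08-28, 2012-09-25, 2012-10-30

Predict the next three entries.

2012-11-27, 2012-12-25, 2013-01-29

These are Tuesdays with 28, 35, 28, 28, 35-day gaps.
Each is the final Tuesday of its month — 2012-05-29 is past the 28th, so '4th Tuesday' doesn't fit.
November 2012 ends with Tuesday 2012-11-27.
Last Tuesday of December 2012: 2012-12-25.
January 2013 ends with Tuesday 2013-01-29.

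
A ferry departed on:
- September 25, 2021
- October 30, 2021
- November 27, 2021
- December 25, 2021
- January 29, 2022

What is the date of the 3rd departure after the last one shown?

Every date is a Saturday; gaps 35, 28, 28, 35 days.
Each is the last Saturday of its month (at least one falls on the 29th or later, ruling out '4th Saturday').
February 2022 ends with Saturday February 26, 2022.
Last Saturday of March 2022: March 26, 2022.
April 2022 ends with Saturday April 30, 2022.

April 30, 2022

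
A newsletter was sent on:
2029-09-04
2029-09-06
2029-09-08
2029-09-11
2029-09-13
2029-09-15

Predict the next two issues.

2029-09-18, 2029-09-20

Every event lands on a Tuesday or Thursday or Saturday (gaps cycle 2, 2, 3, 2, 2).
So the schedule is: every Tuesday, Thursday and Saturday.
Next Tuesday: 2029-09-18.
Next Thursday: 2029-09-20.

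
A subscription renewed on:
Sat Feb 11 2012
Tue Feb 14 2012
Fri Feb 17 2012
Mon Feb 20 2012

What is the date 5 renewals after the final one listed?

Gaps between consecutive events: 3, 3, 3 days — a constant 3-day interval.
Mon Feb 20 2012 + 3 days = Thu Feb 23 2012.
Thu Feb 23 2012 + 3 days = Sun Feb 26 2012.
Sun Feb 26 2012 + 3 days = Wed Feb 29 2012.
Wed Feb 29 2012 + 3 days = Sat Mar 3 2012.
Sat Mar 3 2012 + 3 days = Tue Mar 6 2012.

Tue Mar 6 2012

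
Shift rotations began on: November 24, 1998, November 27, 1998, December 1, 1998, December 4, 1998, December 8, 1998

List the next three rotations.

December 11, 1998; December 15, 1998; December 18, 1998

Gaps: 3, 4, 3, 4 days — not constant, but cyclic with period 2.
The events fall on every Tuesday and Friday.
Next Friday: December 11, 1998.
Next Tuesday: December 15, 1998.
Next Friday: December 18, 1998.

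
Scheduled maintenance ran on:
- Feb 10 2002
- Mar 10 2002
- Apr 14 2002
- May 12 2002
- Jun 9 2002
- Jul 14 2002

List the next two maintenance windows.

Aug 11 2002, Sep 8 2002

These are Sundays at 28- or 35-day spacing (28, 35, 28, 28, 35).
The pattern: 2nd Sunday of the month.
August 2002 — 2nd Sunday is Aug 11 2002.
September 2002 — 2nd Sunday is Sep 8 2002.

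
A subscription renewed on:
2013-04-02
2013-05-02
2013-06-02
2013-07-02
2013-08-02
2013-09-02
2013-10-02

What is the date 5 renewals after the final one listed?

Gaps: 30, 31, 30, 31, 31, 30 days — not constant. Every event is on the 2nd of the month.
Pattern: the 2nd of each month.
November 2013: 2013-11-02.
Next: December 2013 → 2013-12-02.
January 2014: 2014-01-02.
February 2014: 2014-02-02.
Next: March 2014 → 2014-03-02.

2014-03-02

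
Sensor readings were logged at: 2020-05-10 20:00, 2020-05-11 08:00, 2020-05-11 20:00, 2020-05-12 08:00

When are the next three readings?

Spacing: 12, 12, 12 h — constant 12 h.
2020-05-12 08:00 + 12 h = 2020-05-12 20:00.
2020-05-12 20:00 + 12 h = 2020-05-13 08:00.
2020-05-13 08:00 + 12 h = 2020-05-13 20:00.

2020-05-12 20:00, 2020-05-13 08:00, 2020-05-13 20:00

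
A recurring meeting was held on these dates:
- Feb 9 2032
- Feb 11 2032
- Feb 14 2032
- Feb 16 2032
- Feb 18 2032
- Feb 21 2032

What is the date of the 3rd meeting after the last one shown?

Feb 28 2032

Gaps: 2, 3, 2, 2, 3 days — not constant, but cyclic with period 3.
The events fall on every Monday, Wednesday and Saturday.
The following Monday is Feb 23 2032.
The following Wednesday is Feb 25 2032.
Next Saturday: Feb 28 2032.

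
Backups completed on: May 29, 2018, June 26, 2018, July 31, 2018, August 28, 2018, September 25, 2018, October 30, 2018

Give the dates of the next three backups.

November 27, 2018; December 25, 2018; January 29, 2019

Every date is a Tuesday; gaps 28, 35, 28, 28, 35 days.
Each is the last Tuesday of its month (at least one falls on the 29th or later, ruling out '4th Tuesday').
November 2018 ends with Tuesday November 27, 2018.
Last Tuesday of December 2018: December 25, 2018.
January 2019 ends with Tuesday January 29, 2019.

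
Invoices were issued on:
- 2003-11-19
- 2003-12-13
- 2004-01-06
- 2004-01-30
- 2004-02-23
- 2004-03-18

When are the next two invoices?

2004-04-11, 2004-05-05

Every event comes 24 days after the last (24, 24, 24, 24, 24).
2004-03-18 + 24 days = 2004-04-11.
2004-04-11 + 24 days = 2004-05-05.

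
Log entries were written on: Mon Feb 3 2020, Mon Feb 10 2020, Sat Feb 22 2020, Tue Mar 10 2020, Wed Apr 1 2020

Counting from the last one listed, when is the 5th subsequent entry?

Sat Oct 3 2020

Intervals are 7, 12, 17, 22 days — an arithmetic progression with common difference 5.
Next gap: 27 days. Wed Apr 1 2020 + 27 days = Tue Apr 28 2020.
Next gap: 32 days. Tue Apr 28 2020 + 32 days = Sat May 30 2020.
Next gap: 37 days. Sat May 30 2020 + 37 days = Mon Jul 6 2020.
Next gap: 42 days. Mon Jul 6 2020 + 42 days = Mon Aug 17 2020.
Next gap: 47 days. Mon Aug 17 2020 + 47 days = Sat Oct 3 2020.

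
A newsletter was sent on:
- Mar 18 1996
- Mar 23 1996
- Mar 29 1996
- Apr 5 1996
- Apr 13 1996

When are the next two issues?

Apr 22 1996, May 2 1996

Gaps: 5, 6, 7, 8 days — each gap is 1 larger than the previous one.
Next gap: 9 days. Apr 13 1996 + 9 days = Apr 22 1996.
Next gap: 10 days. Apr 22 1996 + 10 days = May 2 1996.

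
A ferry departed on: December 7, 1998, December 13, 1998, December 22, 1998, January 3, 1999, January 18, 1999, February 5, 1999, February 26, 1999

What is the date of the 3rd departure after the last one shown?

May 18, 1999

The spacing grows by 3 each time: 6, 9, 12, 15, 18, 21 days.
Next gap: 24 days. February 26, 1999 + 24 days = March 22, 1999.
Next gap: 27 days. March 22, 1999 + 27 days = April 18, 1999.
Next gap: 30 days. April 18, 1999 + 30 days = May 18, 1999.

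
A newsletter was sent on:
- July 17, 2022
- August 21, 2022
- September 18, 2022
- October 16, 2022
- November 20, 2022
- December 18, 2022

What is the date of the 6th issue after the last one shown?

June 18, 2023

These are Sundays at 28- or 35-day spacing (35, 28, 28, 35, 28).
The pattern: 3rd Sunday of the month.
3rd Sunday of January 2023: January 15, 2023.
3rd Sunday of February 2023: February 19, 2023.
3rd Sunday of March 2023: March 19, 2023.
April 2023 — 3rd Sunday is April 16, 2023.
May 2023 — 3rd Sunday is May 21, 2023.
3rd Sunday of June 2023: June 18, 2023.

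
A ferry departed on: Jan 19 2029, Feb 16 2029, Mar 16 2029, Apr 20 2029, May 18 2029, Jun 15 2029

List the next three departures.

These are Fridays at 28- or 35-day spacing (28, 28, 35, 28, 28).
The pattern: 3rd Friday of the month.
July 2029 — 3rd Friday is Jul 20 2029.
3rd Friday of August 2029: Aug 17 2029.
3rd Friday of September 2029: Sep 21 2029.

Jul 20 2029, Aug 17 2029, Sep 21 2029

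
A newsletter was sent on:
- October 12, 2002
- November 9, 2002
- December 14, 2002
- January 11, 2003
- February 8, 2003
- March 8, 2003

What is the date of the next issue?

All dates are Saturdays, 28, 35, 28, 28, 28 days apart.
Specifically, the 2nd Saturday of each month.
April 2003 — 2nd Saturday is April 12, 2003.

April 12, 2003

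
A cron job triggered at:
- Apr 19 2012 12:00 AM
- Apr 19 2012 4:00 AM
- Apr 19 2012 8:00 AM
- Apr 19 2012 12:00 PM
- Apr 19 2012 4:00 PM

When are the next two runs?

Spacing: 4, 4, 4, 4 h — constant 4 h.
Apr 19 2012 4:00 PM + 4 h = Apr 19 2012 8:00 PM.
Apr 19 2012 8:00 PM + 4 h = Apr 20 2012 12:00 AM.

Apr 19 2012 8:00 PM, Apr 20 2012 12:00 AM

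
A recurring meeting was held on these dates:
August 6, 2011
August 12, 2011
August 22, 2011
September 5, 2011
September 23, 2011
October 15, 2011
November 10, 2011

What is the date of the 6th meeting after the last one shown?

Intervals are 6, 10, 14, 18, 22, 26 days — an arithmetic progression with common difference 4.
Next gap: 30 days. November 10, 2011 + 30 days = December 10, 2011.
Next gap: 34 days. December 10, 2011 + 34 days = January 13, 2012.
Next gap: 38 days. January 13, 2012 + 38 days = February 20, 2012.
Next gap: 42 days. February 20, 2012 + 42 days = April 2, 2012.
Next gap: 46 days. April 2, 2012 + 46 days = May 18, 2012.
Next gap: 50 days. May 18, 2012 + 50 days = July 7, 2012.

July 7, 2012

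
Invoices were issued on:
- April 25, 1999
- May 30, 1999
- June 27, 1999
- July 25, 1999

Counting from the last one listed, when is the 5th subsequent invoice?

Every date is a Sunday; gaps 35, 28, 28 days.
Each is the last Sunday of its month (at least one falls on the 29th or later, ruling out '4th Sunday').
August 1999 ends with Sunday August 29, 1999.
September 1999 ends with Sunday September 26, 1999.
October 1999 ends with Sunday October 31, 1999.
November 1999 ends with Sunday November 28, 1999.
December 1999 ends with Sunday December 26, 1999.

December 26, 1999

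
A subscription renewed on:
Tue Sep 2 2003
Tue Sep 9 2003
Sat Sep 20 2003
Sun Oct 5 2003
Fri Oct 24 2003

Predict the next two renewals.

Intervals are 7, 11, 15, 19 days — an arithmetic progression with common difference 4.
Next gap: 23 days. Fri Oct 24 2003 + 23 days = Sun Nov 16 2003.
Next gap: 27 days. Sun Nov 16 2003 + 27 days = Sat Dec 13 2003.

Sun Nov 16 2003, Sat Dec 13 2003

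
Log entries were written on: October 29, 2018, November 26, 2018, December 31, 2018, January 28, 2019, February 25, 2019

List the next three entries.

March 25, 2019; April 29, 2019; May 27, 2019

These are Mondays with 28, 35, 28, 28-day gaps.
Each is the final Monday of its month — October 29, 2018 is past the 28th, so '4th Monday' doesn't fit.
Last Monday of March 2019: March 25, 2019.
Last Monday of April 2019: April 29, 2019.
May 2019 ends with Monday May 27, 2019.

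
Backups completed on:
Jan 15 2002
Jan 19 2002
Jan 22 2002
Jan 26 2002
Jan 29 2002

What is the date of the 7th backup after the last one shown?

Feb 23 2002

Every event lands on a Tuesday or Saturday (gaps cycle 4, 3, 4, 3).
So the schedule is: every Tuesday and Saturday.
Next Saturday: Feb 2 2002.
The following Tuesday is Feb 5 2002.
Next Saturday: Feb 9 2002.
The following Tuesday is Feb 12 2002.
The following Saturday is Feb 16 2002.
Next Tuesday: Feb 19 2002.
The following Saturday is Feb 23 2002.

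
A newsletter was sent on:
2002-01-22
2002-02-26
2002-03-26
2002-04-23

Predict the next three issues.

All dates are Tuesdays, 35, 28, 28 days apart.
Specifically, the 4th Tuesday of each month.
4th Tuesday of May 2002: 2002-05-28.
4th Tuesday of June 2002: 2002-06-25.
4th Tuesday of July 2002: 2002-07-23.

2002-05-28, 2002-06-25, 2002-07-23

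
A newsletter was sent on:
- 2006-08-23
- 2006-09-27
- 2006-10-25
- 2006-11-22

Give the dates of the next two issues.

2006-12-27, 2007-01-24

These are Wednesdays at 28- or 35-day spacing (35, 28, 28).
The pattern: 4th Wednesday of the month.
4th Wednesday of December 2006: 2006-12-27.
January 2007 — 4th Wednesday is 2007-01-24.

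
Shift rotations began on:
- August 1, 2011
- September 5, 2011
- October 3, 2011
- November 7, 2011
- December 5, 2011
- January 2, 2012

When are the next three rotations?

February 6, 2012; March 5, 2012; April 2, 2012

These are Mondays at 28- or 35-day spacing (35, 28, 35, 28, 28).
The pattern: 1st Monday of the month.
1st Monday of February 2012: February 6, 2012.
March 2012 — 1st Monday is March 5, 2012.
1st Monday of April 2012: April 2, 2012.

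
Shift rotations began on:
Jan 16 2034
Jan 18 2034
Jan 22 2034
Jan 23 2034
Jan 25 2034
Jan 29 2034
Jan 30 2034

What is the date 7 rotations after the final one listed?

Feb 15 2034

Gaps: 2, 4, 1, 2, 4, 1 days — not constant, but cyclic with period 3.
The events fall on every Monday, Wednesday and Sunday.
The following Wednesday is Feb 1 2034.
The following Sunday is Feb 5 2034.
Next Monday: Feb 6 2034.
The following Wednesday is Feb 8 2034.
The following Sunday is Feb 12 2034.
The following Monday is Feb 13 2034.
Next Wednesday: Feb 15 2034.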